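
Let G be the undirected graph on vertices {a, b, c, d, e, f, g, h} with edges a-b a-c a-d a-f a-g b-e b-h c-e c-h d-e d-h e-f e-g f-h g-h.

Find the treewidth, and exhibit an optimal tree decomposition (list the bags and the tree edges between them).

Treewidth 3.
One such decomposition:
Bags: B1 = {a, c, e, h}  B2 = {a, b, e, h}  B3 = {a, d, e, h}  B4 = {a, e, f, h}  B5 = {a, e, g, h}
Tree: B1–B2, B2–B3, B3–B4, B4–B5

Each bag holds 4 vertices, so the decomposition has width 3, which upper-bounds the treewidth. For the lower bound: the 4 vertex sets {c,h}, {a,b}, {e}, {d} are disjoint, each induces a connected subgraph, and every pair is joined by at least one edge of G. Contracting each set to a single vertex therefore yields K_{4} as a minor, and since treewidth is minor-monotone, tw(G) ≥ tw(K_{4}) = 3. The upper and lower bounds meet at 3, so that is the treewidth.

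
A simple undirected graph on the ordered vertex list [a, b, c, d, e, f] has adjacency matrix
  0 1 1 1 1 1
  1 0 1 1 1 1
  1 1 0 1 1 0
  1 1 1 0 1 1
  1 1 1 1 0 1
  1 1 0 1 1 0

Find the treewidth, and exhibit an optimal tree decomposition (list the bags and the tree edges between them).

Treewidth 4.
One such decomposition:
Bags: B1 = {a, b, d, e, f}  B2 = {a, b, c, d, e}
Tree: B1–B2

Every bag has size at most 5, so the width is 5 − 1 = 4 and tw(G) ≤ 4. Conversely, {a, b, c, d, e} is a clique of size 5, and the vertices of any clique must share a bag in every tree decomposition; so some bag has ≥ 5 vertices and tw(G) ≥ 4. Combining the bounds, tw(G) = 4.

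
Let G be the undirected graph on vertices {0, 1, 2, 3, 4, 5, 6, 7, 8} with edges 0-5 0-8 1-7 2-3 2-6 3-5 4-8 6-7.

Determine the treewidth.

A width-1 tree decomposition is:
Bags: B1 = {4, 8}  B2 = {0, 8}  B3 = {0, 5}  B4 = {3, 5}  B5 = {2, 3}  B6 = {2, 6}  B7 = {6, 7}  B8 = {1, 7}
Tree: B1–B2, B2–B3, B3–B4, B4–B5, B5–B6, B6–B7, B7–B8
The largest bag has 2 vertices, giving width 1; this decomposition certifies tw(G) ≤ 1. G has an edge, so its treewidth is at least 1. Hence tw(G) = 1 exactly.

1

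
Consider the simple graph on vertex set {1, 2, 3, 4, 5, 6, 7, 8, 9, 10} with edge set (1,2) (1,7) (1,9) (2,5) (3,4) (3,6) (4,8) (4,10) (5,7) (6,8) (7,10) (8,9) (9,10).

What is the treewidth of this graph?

A width-2 tree decomposition is:
Bags: B1 = {2, 5, 7}  B2 = {1, 2, 7}  B3 = {1, 7, 10}  B4 = {1, 9, 10}  B5 = {4, 9, 10}  B6 = {4, 8, 9}  B7 = {3, 4, 8}  B8 = {3, 6, 8}
Tree: B1–B2, B2–B3, B3–B4, B4–B5, B5–B6, B6–B7, B7–B8
The largest bag has 3 vertices, giving width 2; this decomposition certifies tw(G) ≤ 2. The edges 5–2–1–7–5 form a cycle, so G is not a tree and its treewidth is at least 2. The upper and lower bounds meet at 2, so that is the treewidth.

2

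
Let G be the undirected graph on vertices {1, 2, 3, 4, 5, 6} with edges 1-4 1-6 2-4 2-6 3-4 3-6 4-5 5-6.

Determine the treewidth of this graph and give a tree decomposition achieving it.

Treewidth 2.
One such decomposition:
Bags: B1 = {1, 4, 6}  B2 = {3, 4, 6}  B3 = {4, 5, 6}  B4 = {2, 4, 6}
Tree: B1–B2, B2–B3, B3–B4

The largest bag has 3 vertices, giving width 2; this decomposition certifies tw(G) ≤ 2. For the lower bound, G contains the cycle 4–1–6–3–4, so G is not a forest; only forests have treewidth ≤ 1, hence tw(G) ≥ 2. Combining the bounds, tw(G) = 2.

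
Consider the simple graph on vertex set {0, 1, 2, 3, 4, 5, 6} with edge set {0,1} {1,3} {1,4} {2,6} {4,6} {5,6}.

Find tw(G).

A width-1 tree decomposition is:
Bags: B1 = {1, 3}  B2 = {1, 4}  B3 = {4, 6}  B4 = {5, 6}  B5 = {2, 6}  B6 = {0, 1}
Tree: B1–B2, B2–B3, B3–B4, B4–B5, B1–B6
Each bag holds 2 vertices, so the decomposition has width 1, which upper-bounds the treewidth. Since G has at least one edge (e.g. 1–3), it is not an edgeless graph, so tw(G) ≥ 1. Combining the bounds, tw(G) = 1.

1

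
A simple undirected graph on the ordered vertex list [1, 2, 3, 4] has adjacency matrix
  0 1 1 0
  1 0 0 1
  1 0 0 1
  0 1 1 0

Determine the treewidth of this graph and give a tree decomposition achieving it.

Treewidth 2.
One such decomposition:
Bags: B1 = {1, 3, 4}  B2 = {1, 2, 4}
Tree: B1–B2

Every bag has size at most 3, so the width is 3 − 1 = 2 and tw(G) ≤ 2. Since 1–3–4–2–1 is a cycle in G, G is not acyclic. Forests are exactly the graphs of treewidth ≤ 1, so tw(G) ≥ 2. Therefore the treewidth is 2.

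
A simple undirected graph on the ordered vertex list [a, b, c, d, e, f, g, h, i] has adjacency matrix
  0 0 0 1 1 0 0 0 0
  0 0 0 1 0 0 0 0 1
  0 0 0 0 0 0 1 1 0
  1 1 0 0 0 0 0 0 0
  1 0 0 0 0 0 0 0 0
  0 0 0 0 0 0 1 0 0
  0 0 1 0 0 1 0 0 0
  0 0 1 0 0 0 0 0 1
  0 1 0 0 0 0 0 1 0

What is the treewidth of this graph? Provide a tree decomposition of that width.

Treewidth 1.
One such decomposition:
Bags: B1 = {a, e}  B2 = {a, d}  B3 = {b, d}  B4 = {b, i}  B5 = {h, i}  B6 = {c, h}  B7 = {c, g}  B8 = {f, g}
Tree: B1–B2, B2–B3, B3–B4, B4–B5, B5–B6, B6–B7, B7–B8

The largest bag has 2 vertices, giving width 1; this decomposition certifies tw(G) ≤ 1. Any graph with an edge has treewidth ≥ 1, and G has the edge e–a. Therefore the treewidth is 1.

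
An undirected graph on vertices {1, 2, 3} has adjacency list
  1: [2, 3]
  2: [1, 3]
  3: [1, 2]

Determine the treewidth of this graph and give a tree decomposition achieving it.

With just one bag of size 3, the width is 3 − 1 = 2, so tw(G) ≤ 2. On the other hand G contains the 3-clique {1, 2, 3}. A clique must lie in a single bag of any decomposition, so no decomposition can have width below 2. Combining the bounds, tw(G) = 2.

Treewidth 2.
One such decomposition:
Bags: B1 = {1, 2, 3}
Tree: (single bag)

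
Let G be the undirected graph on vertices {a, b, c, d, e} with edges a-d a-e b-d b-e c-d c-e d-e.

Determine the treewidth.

2

A width-2 tree decomposition is:
Bags: B1 = {b, d, e}  B2 = {a, d, e}  B3 = {c, d, e}
Tree: B1–B2, B1–B3
Every bag has size at most 3, so the width is 3 − 1 = 2 and tw(G) ≤ 2. Conversely, {c, d, e} is a clique of size 3, and the vertices of any clique must share a bag in every tree decomposition; so some bag has ≥ 3 vertices and tw(G) ≥ 2. Therefore the treewidth is 2.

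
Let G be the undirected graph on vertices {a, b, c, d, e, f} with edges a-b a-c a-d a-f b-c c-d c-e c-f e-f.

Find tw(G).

2

A width-2 tree decomposition is:
Bags: B1 = {a, c, f}  B2 = {a, c, d}  B3 = {a, b, c}  B4 = {c, e, f}
Tree: B1–B2, B1–B3, B1–B4
Each bag holds 3 vertices, so the decomposition has width 2, which upper-bounds the treewidth. Conversely, {c, e, f} is a clique of size 3, and the vertices of any clique must share a bag in every tree decomposition; so some bag has ≥ 3 vertices and tw(G) ≥ 2. Therefore the treewidth is 2.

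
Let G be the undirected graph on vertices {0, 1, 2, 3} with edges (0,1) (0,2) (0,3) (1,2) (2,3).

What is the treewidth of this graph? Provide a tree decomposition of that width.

Treewidth 2.
Bags: B1 = {0, 2, 3}  B2 = {0, 1, 2}
Tree: B1–B2

Each bag holds 3 vertices, so the decomposition has width 2, which upper-bounds the treewidth. Conversely, {0, 1, 2} is a clique of size 3, and the vertices of any clique must share a bag in every tree decomposition; so some bag has ≥ 3 vertices and tw(G) ≥ 2. The upper and lower bounds meet at 2, so that is the treewidth.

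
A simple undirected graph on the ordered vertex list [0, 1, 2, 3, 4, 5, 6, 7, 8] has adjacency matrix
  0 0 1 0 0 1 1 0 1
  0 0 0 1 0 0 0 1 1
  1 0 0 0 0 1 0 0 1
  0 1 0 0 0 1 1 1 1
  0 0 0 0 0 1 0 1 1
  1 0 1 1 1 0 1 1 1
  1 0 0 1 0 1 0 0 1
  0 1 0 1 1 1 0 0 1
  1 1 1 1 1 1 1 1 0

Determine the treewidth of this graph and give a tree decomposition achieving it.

Every bag has size at most 4, so the width is 4 − 1 = 3 and tw(G) ≤ 3. Conversely, {1, 3, 7, 8} is a clique of size 4, and the vertices of any clique must share a bag in every tree decomposition; so some bag has ≥ 4 vertices and tw(G) ≥ 3. The upper and lower bounds meet at 3, so that is the treewidth.

Treewidth 3.
Bags: B1 = {3, 5, 6, 8}  B2 = {3, 5, 7, 8}  B3 = {0, 5, 6, 8}  B4 = {4, 5, 7, 8}  B5 = {1, 3, 7, 8}  B6 = {0, 2, 5, 8}
Tree: B1–B2, B1–B3, B2–B4, B2–B5, B3–B6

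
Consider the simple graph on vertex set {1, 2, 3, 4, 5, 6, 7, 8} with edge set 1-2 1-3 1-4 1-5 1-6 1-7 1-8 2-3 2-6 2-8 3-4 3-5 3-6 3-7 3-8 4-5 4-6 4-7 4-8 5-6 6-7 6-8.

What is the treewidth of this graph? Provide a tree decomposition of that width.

Treewidth 4.
Bags: B1 = {1, 3, 4, 5, 6}  B2 = {1, 3, 4, 6, 7}  B3 = {1, 3, 4, 6, 8}  B4 = {1, 2, 3, 6, 8}
Tree: B1–B2, B1–B3, B3–B4

The largest bag has 5 vertices, giving width 4; this decomposition certifies tw(G) ≤ 4. On the other hand G contains the 5-clique {1, 2, 3, 6, 8}. A clique must lie in a single bag of any decomposition, so no decomposition can have width below 4. Hence tw(G) = 4 exactly.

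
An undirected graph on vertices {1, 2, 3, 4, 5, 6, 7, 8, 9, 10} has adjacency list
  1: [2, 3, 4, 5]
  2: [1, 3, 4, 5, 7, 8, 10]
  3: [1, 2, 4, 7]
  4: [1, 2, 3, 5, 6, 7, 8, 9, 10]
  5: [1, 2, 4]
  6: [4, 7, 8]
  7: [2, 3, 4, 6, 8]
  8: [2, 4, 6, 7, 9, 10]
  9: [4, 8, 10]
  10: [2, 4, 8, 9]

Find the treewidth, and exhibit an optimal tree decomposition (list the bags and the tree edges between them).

Treewidth 3.
One optimal decomposition is:
Bags: B1 = {2, 4, 7, 8}  B2 = {4, 6, 7, 8}  B3 = {2, 3, 4, 7}  B4 = {1, 2, 3, 4}  B5 = {2, 4, 8, 10}  B6 = {4, 8, 9, 10}  B7 = {1, 2, 4, 5}
Tree: B1–B2, B1–B3, B3–B4, B1–B5, B5–B6, B4–B7

Every bag has size at most 4, so the width is 4 − 1 = 3 and tw(G) ≤ 3. Conversely, {4, 8, 9, 10} is a clique of size 4, and the vertices of any clique must share a bag in every tree decomposition; so some bag has ≥ 4 vertices and tw(G) ≥ 3. Therefore the treewidth is 3.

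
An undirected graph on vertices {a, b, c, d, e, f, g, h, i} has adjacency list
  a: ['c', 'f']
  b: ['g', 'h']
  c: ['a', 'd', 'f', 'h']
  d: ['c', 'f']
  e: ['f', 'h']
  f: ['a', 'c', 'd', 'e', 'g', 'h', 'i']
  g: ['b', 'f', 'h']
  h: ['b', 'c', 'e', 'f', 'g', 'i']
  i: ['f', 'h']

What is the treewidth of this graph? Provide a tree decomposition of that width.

The largest bag has 3 vertices, giving width 2; this decomposition certifies tw(G) ≤ 2. On the other hand G contains the 3-clique {c, d, f}. A clique must lie in a single bag of any decomposition, so no decomposition can have width below 2. Therefore the treewidth is 2.

Treewidth 2.
One optimal decomposition is:
Bags: B1 = {e, f, h}  B2 = {c, f, h}  B3 = {c, d, f}  B4 = {f, g, h}  B5 = {f, h, i}  B6 = {a, c, f}  B7 = {b, g, h}
Tree: B1–B2, B2–B3, B2–B4, B1–B5, B2–B6, B4–B7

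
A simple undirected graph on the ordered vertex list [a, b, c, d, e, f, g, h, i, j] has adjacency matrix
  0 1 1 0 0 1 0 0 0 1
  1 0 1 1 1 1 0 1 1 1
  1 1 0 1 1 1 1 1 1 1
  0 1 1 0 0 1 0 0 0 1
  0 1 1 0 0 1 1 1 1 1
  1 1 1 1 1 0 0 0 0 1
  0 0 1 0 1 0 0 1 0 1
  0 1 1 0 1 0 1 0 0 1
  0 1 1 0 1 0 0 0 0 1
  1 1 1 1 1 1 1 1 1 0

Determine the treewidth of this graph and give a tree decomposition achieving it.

Treewidth 4.
One such decomposition:
Bags: B1 = {b, c, e, f, j}  B2 = {b, c, d, f, j}  B3 = {b, c, e, h, j}  B4 = {b, c, e, i, j}  B5 = {a, b, c, f, j}  B6 = {c, e, g, h, j}
Tree: B1–B2, B1–B3, B3–B4, B1–B5, B3–B6

Every bag has size at most 5, so the width is 5 − 1 = 4 and tw(G) ≤ 4. Conversely, {c, e, g, h, j} is a clique of size 5, and the vertices of any clique must share a bag in every tree decomposition; so some bag has ≥ 5 vertices and tw(G) ≥ 4. Hence tw(G) = 4 exactly.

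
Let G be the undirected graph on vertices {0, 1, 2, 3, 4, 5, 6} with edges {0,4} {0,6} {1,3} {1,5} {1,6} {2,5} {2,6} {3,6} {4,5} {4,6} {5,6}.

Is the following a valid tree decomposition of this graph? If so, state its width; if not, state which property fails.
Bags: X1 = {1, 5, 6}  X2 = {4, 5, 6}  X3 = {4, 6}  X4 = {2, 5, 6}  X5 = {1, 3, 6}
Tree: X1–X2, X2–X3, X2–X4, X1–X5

No — vertex 0 appears in no bag.

A tree decomposition must satisfy three properties: every vertex lies in some bag; for every edge, both endpoints lie together in some bag; and for every vertex, the bags containing it form a connected subtree. Here vertex 0 appears in no bag, so the decomposition is invalid.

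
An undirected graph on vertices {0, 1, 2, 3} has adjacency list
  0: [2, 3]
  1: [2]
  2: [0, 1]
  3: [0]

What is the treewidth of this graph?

A width-1 tree decomposition is:
Bags: B1 = {0, 3}  B2 = {0, 2}  B3 = {1, 2}
Tree: B1–B2, B2–B3
Every bag has size at most 2, so the width is 2 − 1 = 1 and tw(G) ≤ 1. G has an edge, so its treewidth is at least 1. Hence tw(G) = 1 exactly.

1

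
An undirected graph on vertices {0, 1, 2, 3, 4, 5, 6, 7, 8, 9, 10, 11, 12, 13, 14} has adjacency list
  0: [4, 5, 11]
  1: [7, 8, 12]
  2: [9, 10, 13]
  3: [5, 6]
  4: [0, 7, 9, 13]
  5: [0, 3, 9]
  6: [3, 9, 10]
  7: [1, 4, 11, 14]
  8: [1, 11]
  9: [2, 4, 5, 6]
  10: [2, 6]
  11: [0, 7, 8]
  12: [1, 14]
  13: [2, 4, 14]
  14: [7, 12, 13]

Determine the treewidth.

3

A width-3 tree decomposition is:
Bags: B1 = {2, 3, 6, 10}  B2 = {2, 3, 6, 9}  B3 = {2, 3, 5, 9}  B4 = {2, 5, 9, 13}  B5 = {4, 5, 9, 13}  B6 = {0, 4, 5, 13}  B7 = {0, 4, 13, 14}  B8 = {0, 4, 7, 14}  B9 = {0, 7, 11, 14}  B10 = {7, 11, 12, 14}  B11 = {1, 7, 11, 12}  B12 = {1, 8, 11, 12}
Tree: B1–B2, B2–B3, B3–B4, B4–B5, B5–B6, B6–B7, B7–B8, B8–B9, B9–B10, B10–B11, B11–B12
The largest bag has 4 vertices, giving width 3; this decomposition certifies tw(G) ≤ 3. For the lower bound: the 4 vertex sets {3,6,10}, {2}, {9}, {0,4,5,13} are disjoint, each induces a connected subgraph, and every pair is joined by at least one edge of G. Contracting each set to a single vertex therefore yields K_{4} as a minor, and since treewidth is minor-monotone, tw(G) ≥ tw(K_{4}) = 3. The upper and lower bounds meet at 3, so that is the treewidth.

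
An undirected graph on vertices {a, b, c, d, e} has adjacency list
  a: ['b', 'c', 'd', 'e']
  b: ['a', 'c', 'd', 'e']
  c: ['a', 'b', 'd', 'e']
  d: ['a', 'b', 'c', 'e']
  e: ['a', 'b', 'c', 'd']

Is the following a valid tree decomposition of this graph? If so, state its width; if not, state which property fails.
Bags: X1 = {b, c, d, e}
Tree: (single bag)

A tree decomposition must satisfy three properties: every vertex lies in some bag; for every edge, both endpoints lie together in some bag; and for every vertex, the bags containing it form a connected subtree. Here vertex a appears in no bag, so the decomposition is invalid.

No — vertex a appears in no bag.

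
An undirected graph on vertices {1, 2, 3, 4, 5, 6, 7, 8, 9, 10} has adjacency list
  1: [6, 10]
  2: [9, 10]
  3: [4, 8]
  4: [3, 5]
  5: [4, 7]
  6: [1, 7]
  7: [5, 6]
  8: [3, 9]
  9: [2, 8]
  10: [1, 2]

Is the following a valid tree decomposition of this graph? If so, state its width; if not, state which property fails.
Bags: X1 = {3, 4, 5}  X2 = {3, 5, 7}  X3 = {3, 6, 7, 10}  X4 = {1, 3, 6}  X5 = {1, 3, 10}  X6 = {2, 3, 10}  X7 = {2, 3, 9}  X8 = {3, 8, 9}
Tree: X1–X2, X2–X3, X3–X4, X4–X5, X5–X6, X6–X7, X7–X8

A tree decomposition must satisfy three properties: every vertex lies in some bag; for every edge, both endpoints lie together in some bag; and for every vertex, the bags containing it form a connected subtree. Here bags containing vertex 10 are not connected in the tree, so the decomposition is invalid.

No — bags containing vertex 10 are not connected in the tree.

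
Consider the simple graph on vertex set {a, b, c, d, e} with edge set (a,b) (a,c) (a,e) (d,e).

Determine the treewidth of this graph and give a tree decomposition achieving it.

Treewidth 1.
One such decomposition:
Bags: B1 = {a, e}  B2 = {a, c}  B3 = {a, b}  B4 = {d, e}
Tree: B1–B2, B1–B3, B1–B4

The largest bag has 2 vertices, giving width 1; this decomposition certifies tw(G) ≤ 1. Any graph with an edge has treewidth ≥ 1, and G has the edge a–e. The upper and lower bounds meet at 1, so that is the treewidth.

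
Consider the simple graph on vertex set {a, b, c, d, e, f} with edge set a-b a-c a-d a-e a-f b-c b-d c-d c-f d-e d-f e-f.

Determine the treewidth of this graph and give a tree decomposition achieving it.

The largest bag has 4 vertices, giving width 3; this decomposition certifies tw(G) ≤ 3. On the other hand G contains the 4-clique {a, d, e, f}. A clique must lie in a single bag of any decomposition, so no decomposition can have width below 3. Therefore the treewidth is 3.

Treewidth 3.
One such decomposition:
Bags: B1 = {a, c, d, f}  B2 = {a, b, c, d}  B3 = {a, d, e, f}
Tree: B1–B2, B1–B3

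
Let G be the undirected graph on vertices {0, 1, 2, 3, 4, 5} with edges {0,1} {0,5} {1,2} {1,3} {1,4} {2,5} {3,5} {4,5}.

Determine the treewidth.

A width-2 tree decomposition is:
Bags: B1 = {0, 1, 5}  B2 = {1, 4, 5}  B3 = {1, 3, 5}  B4 = {1, 2, 5}
Tree: B1–B2, B2–B3, B3–B4
Every bag has size at most 3, so the width is 3 − 1 = 2 and tw(G) ≤ 2. Since 0–1–4–5–0 is a cycle in G, G is not acyclic. Forests are exactly the graphs of treewidth ≤ 1, so tw(G) ≥ 2. Combining the bounds, tw(G) = 2.

2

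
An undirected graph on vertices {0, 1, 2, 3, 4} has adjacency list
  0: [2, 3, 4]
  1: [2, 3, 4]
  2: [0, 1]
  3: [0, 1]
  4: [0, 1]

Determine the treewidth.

A width-2 tree decomposition is:
Bags: B1 = {0, 1, 3}  B2 = {0, 1, 4}  B3 = {0, 1, 2}
Tree: B1–B2, B2–B3
Every bag has size at most 3, so the width is 3 − 1 = 2 and tw(G) ≤ 2. For the lower bound, G contains the cycle 0–3–1–4–0, so G is not a forest; only forests have treewidth ≤ 1, hence tw(G) ≥ 2. Hence tw(G) = 2 exactly.

2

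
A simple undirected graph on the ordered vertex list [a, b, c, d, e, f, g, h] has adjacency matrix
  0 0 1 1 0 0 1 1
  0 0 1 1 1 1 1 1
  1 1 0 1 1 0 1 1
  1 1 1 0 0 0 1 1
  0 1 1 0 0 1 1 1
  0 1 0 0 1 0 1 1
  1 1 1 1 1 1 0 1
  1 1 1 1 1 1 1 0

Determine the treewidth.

4

A width-4 tree decomposition is:
Bags: B1 = {b, e, f, g, h}  B2 = {b, c, e, g, h}  B3 = {b, c, d, g, h}  B4 = {a, c, d, g, h}
Tree: B1–B2, B2–B3, B3–B4
The largest bag has 5 vertices, giving width 4; this decomposition certifies tw(G) ≤ 4. For the lower bound, the 5 vertices {a, c, d, g, h} are pairwise adjacent, and any tree decomposition puts a clique entirely inside one bag — forcing width ≥ 4. Combining the bounds, tw(G) = 4.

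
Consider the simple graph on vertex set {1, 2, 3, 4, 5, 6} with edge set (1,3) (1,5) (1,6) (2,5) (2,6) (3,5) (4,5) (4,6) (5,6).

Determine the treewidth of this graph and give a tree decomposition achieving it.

Treewidth 2.
One such decomposition:
Bags: B1 = {1, 5, 6}  B2 = {1, 3, 5}  B3 = {4, 5, 6}  B4 = {2, 5, 6}
Tree: B1–B2, B1–B3, B3–B4

Each bag holds 3 vertices, so the decomposition has width 2, which upper-bounds the treewidth. Conversely, {1, 3, 5} is a clique of size 3, and the vertices of any clique must share a bag in every tree decomposition; so some bag has ≥ 3 vertices and tw(G) ≥ 2. Therefore the treewidth is 2.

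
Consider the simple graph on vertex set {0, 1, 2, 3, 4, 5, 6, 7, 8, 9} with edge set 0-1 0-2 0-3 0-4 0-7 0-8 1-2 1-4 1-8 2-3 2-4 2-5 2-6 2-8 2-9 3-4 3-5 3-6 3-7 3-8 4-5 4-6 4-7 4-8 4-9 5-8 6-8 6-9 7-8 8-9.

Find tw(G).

A width-4 tree decomposition is:
Bags: B1 = {0, 2, 3, 4, 8}  B2 = {2, 3, 4, 6, 8}  B3 = {0, 1, 2, 4, 8}  B4 = {0, 3, 4, 7, 8}  B5 = {2, 3, 4, 5, 8}  B6 = {2, 4, 6, 8, 9}
Tree: B1–B2, B1–B3, B1–B4, B1–B5, B2–B6
The largest bag has 5 vertices, giving width 4; this decomposition certifies tw(G) ≤ 4. On the other hand G contains the 5-clique {0, 1, 2, 4, 8}. A clique must lie in a single bag of any decomposition, so no decomposition can have width below 4. Combining the bounds, tw(G) = 4.

4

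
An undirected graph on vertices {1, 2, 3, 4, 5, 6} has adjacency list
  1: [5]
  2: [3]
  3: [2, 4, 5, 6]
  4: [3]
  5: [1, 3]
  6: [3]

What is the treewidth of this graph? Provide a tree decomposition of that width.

Every bag has size at most 2, so the width is 2 − 1 = 1 and tw(G) ≤ 1. G has an edge, so its treewidth is at least 1. Therefore the treewidth is 1.

Treewidth 1.
One such decomposition:
Bags: B1 = {3, 5}  B2 = {2, 3}  B3 = {3, 6}  B4 = {1, 5}  B5 = {3, 4}
Tree: B1–B2, B2–B3, B1–B4, B1–B5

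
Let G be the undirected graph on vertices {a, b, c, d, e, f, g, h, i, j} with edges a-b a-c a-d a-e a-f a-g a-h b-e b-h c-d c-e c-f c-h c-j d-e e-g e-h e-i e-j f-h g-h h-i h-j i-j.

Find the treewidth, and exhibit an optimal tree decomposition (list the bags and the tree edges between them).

Treewidth 3.
One such decomposition:
Bags: B1 = {c, e, h, j}  B2 = {a, c, e, h}  B3 = {e, h, i, j}  B4 = {a, c, f, h}  B5 = {a, b, e, h}  B6 = {a, c, d, e}  B7 = {a, e, g, h}
Tree: B1–B2, B1–B3, B2–B4, B2–B5, B2–B6, B2–B7

Each bag holds 4 vertices, so the decomposition has width 3, which upper-bounds the treewidth. On the other hand G contains the 4-clique {a, c, d, e}. A clique must lie in a single bag of any decomposition, so no decomposition can have width below 3. The upper and lower bounds meet at 3, so that is the treewidth.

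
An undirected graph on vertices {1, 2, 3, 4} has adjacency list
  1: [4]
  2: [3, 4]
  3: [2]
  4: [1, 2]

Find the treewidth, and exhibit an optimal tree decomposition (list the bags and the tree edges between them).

Every bag has size at most 2, so the width is 2 − 1 = 1 and tw(G) ≤ 1. Since G has at least one edge (e.g. 4–2), it is not an edgeless graph, so tw(G) ≥ 1. Hence tw(G) = 1 exactly.

Treewidth 1.
Bags: B1 = {2, 4}  B2 = {1, 4}  B3 = {2, 3}
Tree: B1–B2, B1–B3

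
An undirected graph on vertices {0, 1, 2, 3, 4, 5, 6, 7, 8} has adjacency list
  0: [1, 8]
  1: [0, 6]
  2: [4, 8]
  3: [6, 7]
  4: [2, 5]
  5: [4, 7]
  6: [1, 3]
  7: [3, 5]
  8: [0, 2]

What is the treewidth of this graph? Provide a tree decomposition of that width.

The largest bag has 3 vertices, giving width 2; this decomposition certifies tw(G) ≤ 2. For the lower bound, G contains the cycle 6–3–7–5–4–2–8–0–1–6, so G is not a forest; only forests have treewidth ≤ 1, hence tw(G) ≥ 2. The upper and lower bounds meet at 2, so that is the treewidth.

Treewidth 2.
One such decomposition:
Bags: B1 = {3, 6, 7}  B2 = {5, 6, 7}  B3 = {4, 5, 6}  B4 = {2, 4, 6}  B5 = {2, 6, 8}  B6 = {0, 6, 8}  B7 = {0, 1, 6}
Tree: B1–B2, B2–B3, B3–B4, B4–B5, B5–B6, B6–B7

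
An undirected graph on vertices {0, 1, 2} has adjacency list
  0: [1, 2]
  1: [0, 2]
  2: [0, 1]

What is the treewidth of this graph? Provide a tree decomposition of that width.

With just one bag of size 3, the width is 3 − 1 = 2, so tw(G) ≤ 2. On the other hand G contains the 3-clique {0, 1, 2}. A clique must lie in a single bag of any decomposition, so no decomposition can have width below 2. Hence tw(G) = 2 exactly.

Treewidth 2.
One such decomposition:
Bags: B1 = {0, 1, 2}
Tree: (single bag)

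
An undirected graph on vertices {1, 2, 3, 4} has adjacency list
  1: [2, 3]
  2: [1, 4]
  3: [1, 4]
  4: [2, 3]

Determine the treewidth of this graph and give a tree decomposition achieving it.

Every bag has size at most 3, so the width is 3 − 1 = 2 and tw(G) ≤ 2. For the lower bound, G contains the cycle 3–1–2–4–3, so G is not a forest; only forests have treewidth ≤ 1, hence tw(G) ≥ 2. Therefore the treewidth is 2.

Treewidth 2.
Bags: B1 = {1, 2, 3}  B2 = {2, 3, 4}
Tree: B1–B2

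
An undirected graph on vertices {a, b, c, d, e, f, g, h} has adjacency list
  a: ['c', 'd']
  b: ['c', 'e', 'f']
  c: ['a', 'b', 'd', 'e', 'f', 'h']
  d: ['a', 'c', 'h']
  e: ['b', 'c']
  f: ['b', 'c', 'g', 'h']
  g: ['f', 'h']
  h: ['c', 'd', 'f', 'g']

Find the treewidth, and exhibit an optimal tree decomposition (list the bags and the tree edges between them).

Every bag has size at most 3, so the width is 3 − 1 = 2 and tw(G) ≤ 2. On the other hand G contains the 3-clique {f, g, h}. A clique must lie in a single bag of any decomposition, so no decomposition can have width below 2. Hence tw(G) = 2 exactly.

Treewidth 2.
Bags: B1 = {c, d, h}  B2 = {c, f, h}  B3 = {f, g, h}  B4 = {b, c, f}  B5 = {b, c, e}  B6 = {a, c, d}
Tree: B1–B2, B2–B3, B2–B4, B4–B5, B1–B6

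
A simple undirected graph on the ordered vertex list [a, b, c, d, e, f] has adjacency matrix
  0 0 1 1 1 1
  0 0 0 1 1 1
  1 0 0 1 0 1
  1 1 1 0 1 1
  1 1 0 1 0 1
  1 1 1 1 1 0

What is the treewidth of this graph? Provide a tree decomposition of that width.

Treewidth 3.
One such decomposition:
Bags: B1 = {a, c, d, f}  B2 = {a, d, e, f}  B3 = {b, d, e, f}
Tree: B1–B2, B2–B3

The largest bag has 4 vertices, giving width 3; this decomposition certifies tw(G) ≤ 3. For the lower bound, the 4 vertices {a, d, e, f} are pairwise adjacent, and any tree decomposition puts a clique entirely inside one bag — forcing width ≥ 3. Hence tw(G) = 3 exactly.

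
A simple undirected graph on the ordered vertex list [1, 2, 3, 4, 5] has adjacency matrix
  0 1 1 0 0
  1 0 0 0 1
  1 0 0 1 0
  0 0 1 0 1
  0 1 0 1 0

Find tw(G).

A width-2 tree decomposition is:
Bags: B1 = {3, 4, 5}  B2 = {2, 3, 5}  B3 = {1, 2, 3}
Tree: B1–B2, B2–B3
Every bag has size at most 3, so the width is 3 − 1 = 2 and tw(G) ≤ 2. Since 3–4–5–2–1–3 is a cycle in G, G is not acyclic. Forests are exactly the graphs of treewidth ≤ 1, so tw(G) ≥ 2. Combining the bounds, tw(G) = 2.

2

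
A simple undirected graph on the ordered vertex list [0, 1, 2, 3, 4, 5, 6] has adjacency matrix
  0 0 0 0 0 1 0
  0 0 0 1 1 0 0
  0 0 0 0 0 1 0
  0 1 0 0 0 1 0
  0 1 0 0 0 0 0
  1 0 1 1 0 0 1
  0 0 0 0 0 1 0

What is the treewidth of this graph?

1

A width-1 tree decomposition is:
Bags: B1 = {1, 3}  B2 = {1, 4}  B3 = {3, 5}  B4 = {0, 5}  B5 = {2, 5}  B6 = {5, 6}
Tree: B1–B2, B1–B3, B3–B4, B3–B5, B4–B6
Every bag has size at most 2, so the width is 2 − 1 = 1 and tw(G) ≤ 1. Any graph with an edge has treewidth ≥ 1, and G has the edge 3–1. Therefore the treewidth is 1.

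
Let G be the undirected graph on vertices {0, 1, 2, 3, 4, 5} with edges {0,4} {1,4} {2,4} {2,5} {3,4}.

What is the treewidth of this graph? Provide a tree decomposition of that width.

Every bag has size at most 2, so the width is 2 − 1 = 1 and tw(G) ≤ 1. G has an edge, so its treewidth is at least 1. Combining the bounds, tw(G) = 1.

Treewidth 1.
One such decomposition:
Bags: B1 = {2, 4}  B2 = {3, 4}  B3 = {1, 4}  B4 = {0, 4}  B5 = {2, 5}
Tree: B1–B2, B2–B3, B3–B4, B1–B5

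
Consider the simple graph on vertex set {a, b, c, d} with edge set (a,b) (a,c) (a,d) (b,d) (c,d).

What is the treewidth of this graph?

A width-2 tree decomposition is:
Bags: B1 = {a, c, d}  B2 = {a, b, d}
Tree: B1–B2
Every bag has size at most 3, so the width is 3 − 1 = 2 and tw(G) ≤ 2. For the lower bound, the 3 vertices {a, c, d} are pairwise adjacent, and any tree decomposition puts a clique entirely inside one bag — forcing width ≥ 2. The upper and lower bounds meet at 2, so that is the treewidth.

2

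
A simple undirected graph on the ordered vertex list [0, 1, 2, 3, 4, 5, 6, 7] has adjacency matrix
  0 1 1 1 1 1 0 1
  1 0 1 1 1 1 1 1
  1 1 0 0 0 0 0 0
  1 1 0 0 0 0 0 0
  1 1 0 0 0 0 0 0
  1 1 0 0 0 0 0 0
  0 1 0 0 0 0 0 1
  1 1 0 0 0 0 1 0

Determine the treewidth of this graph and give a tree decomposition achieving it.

Each bag holds 3 vertices, so the decomposition has width 2, which upper-bounds the treewidth. Conversely, {0, 1, 2} is a clique of size 3, and the vertices of any clique must share a bag in every tree decomposition; so some bag has ≥ 3 vertices and tw(G) ≥ 2. Hence tw(G) = 2 exactly.

Treewidth 2.
One such decomposition:
Bags: B1 = {1, 6, 7}  B2 = {0, 1, 7}  B3 = {0, 1, 5}  B4 = {0, 1, 2}  B5 = {0, 1, 3}  B6 = {0, 1, 4}
Tree: B1–B2, B2–B3, B2–B4, B4–B5, B3–B6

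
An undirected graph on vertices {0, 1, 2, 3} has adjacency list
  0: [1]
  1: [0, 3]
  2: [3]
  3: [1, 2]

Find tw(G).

A width-1 tree decomposition is:
Bags: B1 = {0, 1}  B2 = {1, 3}  B3 = {2, 3}
Tree: B1–B2, B2–B3
Every bag has size at most 2, so the width is 2 − 1 = 1 and tw(G) ≤ 1. Any graph with an edge has treewidth ≥ 1, and G has the edge 0–1. The upper and lower bounds meet at 1, so that is the treewidth.

1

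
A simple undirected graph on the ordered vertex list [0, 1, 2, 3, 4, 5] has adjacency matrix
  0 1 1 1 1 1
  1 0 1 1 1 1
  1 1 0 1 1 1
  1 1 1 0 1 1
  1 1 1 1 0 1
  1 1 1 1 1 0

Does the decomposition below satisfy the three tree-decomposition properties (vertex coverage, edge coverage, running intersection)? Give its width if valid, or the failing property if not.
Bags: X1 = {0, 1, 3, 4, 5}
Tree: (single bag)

No — vertex 2 appears in no bag.

A tree decomposition must satisfy three properties: every vertex lies in some bag; for every edge, both endpoints lie together in some bag; and for every vertex, the bags containing it form a connected subtree. Here vertex 2 appears in no bag, so the decomposition is invalid.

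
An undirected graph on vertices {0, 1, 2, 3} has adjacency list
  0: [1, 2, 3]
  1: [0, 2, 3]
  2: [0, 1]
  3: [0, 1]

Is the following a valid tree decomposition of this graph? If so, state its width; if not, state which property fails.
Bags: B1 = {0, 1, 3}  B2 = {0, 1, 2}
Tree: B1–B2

Yes; width 2.

Vertex coverage: the bags together contain {0, 1, 2, 3}, the full vertex set. Edge coverage: each edge of G has both endpoints in at least one bag. Running intersection: for every vertex, the bags containing it form a connected subtree. All three properties hold, so this is a valid tree decomposition of width max|bag| − 1 = 2, and hence tw(G) ≤ 2.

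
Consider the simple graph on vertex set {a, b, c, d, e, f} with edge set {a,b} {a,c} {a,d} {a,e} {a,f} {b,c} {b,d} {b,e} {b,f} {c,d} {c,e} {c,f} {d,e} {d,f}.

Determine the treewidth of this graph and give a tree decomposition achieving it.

Treewidth 4.
Bags: B1 = {a, b, c, d, f}  B2 = {a, b, c, d, e}
Tree: B1–B2

Each bag holds 5 vertices, so the decomposition has width 4, which upper-bounds the treewidth. On the other hand G contains the 5-clique {a, b, c, d, e}. A clique must lie in a single bag of any decomposition, so no decomposition can have width below 4. Combining the bounds, tw(G) = 4.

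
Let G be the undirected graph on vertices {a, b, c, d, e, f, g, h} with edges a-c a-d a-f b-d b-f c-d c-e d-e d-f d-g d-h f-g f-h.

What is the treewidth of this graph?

2

A width-2 tree decomposition is:
Bags: B1 = {a, d, f}  B2 = {d, f, h}  B3 = {a, c, d}  B4 = {d, f, g}  B5 = {c, d, e}  B6 = {b, d, f}
Tree: B1–B2, B1–B3, B1–B4, B3–B5, B2–B6
Each bag holds 3 vertices, so the decomposition has width 2, which upper-bounds the treewidth. Conversely, {c, d, e} is a clique of size 3, and the vertices of any clique must share a bag in every tree decomposition; so some bag has ≥ 3 vertices and tw(G) ≥ 2. Combining the bounds, tw(G) = 2.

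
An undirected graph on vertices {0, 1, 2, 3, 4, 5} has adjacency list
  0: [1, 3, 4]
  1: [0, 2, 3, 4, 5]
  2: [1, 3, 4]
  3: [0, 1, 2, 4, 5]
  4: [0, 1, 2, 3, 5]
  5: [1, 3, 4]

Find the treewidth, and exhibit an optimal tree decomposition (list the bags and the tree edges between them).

Each bag holds 4 vertices, so the decomposition has width 3, which upper-bounds the treewidth. Conversely, {0, 1, 3, 4} is a clique of size 4, and the vertices of any clique must share a bag in every tree decomposition; so some bag has ≥ 4 vertices and tw(G) ≥ 3. Hence tw(G) = 3 exactly.

Treewidth 3.
One such decomposition:
Bags: B1 = {0, 1, 3, 4}  B2 = {1, 2, 3, 4}  B3 = {1, 3, 4, 5}
Tree: B1–B2, B2–B3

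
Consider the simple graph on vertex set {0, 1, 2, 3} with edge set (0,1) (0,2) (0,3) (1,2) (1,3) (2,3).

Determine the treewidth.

A width-3 tree decomposition is:
Bags: B1 = {0, 1, 2, 3}
Tree: (single bag)
A single bag containing all 4 vertices is trivially a valid decomposition of width 3. For the lower bound, the 4 vertices {0, 1, 2, 3} are pairwise adjacent, and any tree decomposition puts a clique entirely inside one bag — forcing width ≥ 3. Hence tw(G) = 3 exactly.

3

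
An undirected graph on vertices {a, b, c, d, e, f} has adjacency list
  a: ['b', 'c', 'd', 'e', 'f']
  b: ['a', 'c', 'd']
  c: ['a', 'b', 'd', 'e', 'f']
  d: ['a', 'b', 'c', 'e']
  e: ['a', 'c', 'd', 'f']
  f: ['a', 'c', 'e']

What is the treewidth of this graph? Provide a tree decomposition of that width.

Every bag has size at most 4, so the width is 4 − 1 = 3 and tw(G) ≤ 3. Conversely, {a, c, d, e} is a clique of size 4, and the vertices of any clique must share a bag in every tree decomposition; so some bag has ≥ 4 vertices and tw(G) ≥ 3. Combining the bounds, tw(G) = 3.

Treewidth 3.
One optimal decomposition is:
Bags: B1 = {a, c, d, e}  B2 = {a, b, c, d}  B3 = {a, c, e, f}
Tree: B1–B2, B1–B3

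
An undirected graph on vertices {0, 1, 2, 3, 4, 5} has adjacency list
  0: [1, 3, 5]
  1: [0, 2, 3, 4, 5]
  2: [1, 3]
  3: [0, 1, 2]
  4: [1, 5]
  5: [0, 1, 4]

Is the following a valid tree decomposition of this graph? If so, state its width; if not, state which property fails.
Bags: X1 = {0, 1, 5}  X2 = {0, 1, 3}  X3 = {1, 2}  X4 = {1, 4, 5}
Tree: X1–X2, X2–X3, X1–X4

No — edge (3,2) lies in no bag.

A tree decomposition must satisfy three properties: every vertex lies in some bag; for every edge, both endpoints lie together in some bag; and for every vertex, the bags containing it form a connected subtree. Here edge (3,2) lies in no bag, so the decomposition is invalid.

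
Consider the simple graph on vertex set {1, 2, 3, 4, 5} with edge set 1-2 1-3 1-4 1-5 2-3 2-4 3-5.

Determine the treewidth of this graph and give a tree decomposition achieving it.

Treewidth 2.
One such decomposition:
Bags: B1 = {1, 3, 5}  B2 = {1, 2, 3}  B3 = {1, 2, 4}
Tree: B1–B2, B2–B3

The largest bag has 3 vertices, giving width 2; this decomposition certifies tw(G) ≤ 2. For the lower bound, the 3 vertices {1, 2, 3} are pairwise adjacent, and any tree decomposition puts a clique entirely inside one bag — forcing width ≥ 2. Combining the bounds, tw(G) = 2.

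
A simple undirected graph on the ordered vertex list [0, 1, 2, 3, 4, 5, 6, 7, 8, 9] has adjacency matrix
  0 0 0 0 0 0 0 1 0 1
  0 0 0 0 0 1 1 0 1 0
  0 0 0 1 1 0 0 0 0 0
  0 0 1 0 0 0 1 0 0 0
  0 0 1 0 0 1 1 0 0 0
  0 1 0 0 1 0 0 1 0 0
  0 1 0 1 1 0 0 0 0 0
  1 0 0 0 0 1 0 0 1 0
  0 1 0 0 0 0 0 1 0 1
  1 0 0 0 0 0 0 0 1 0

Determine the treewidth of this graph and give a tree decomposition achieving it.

Treewidth 2.
Bags: B1 = {0, 8, 9}  B2 = {0, 7, 8}  B3 = {1, 7, 8}  B4 = {1, 5, 7}  B5 = {1, 5, 6}  B6 = {4, 5, 6}  B7 = {3, 4, 6}  B8 = {2, 3, 4}
Tree: B1–B2, B2–B3, B3–B4, B4–B5, B5–B6, B6–B7, B7–B8

The largest bag has 3 vertices, giving width 2; this decomposition certifies tw(G) ≤ 2. For the lower bound, G contains the cycle 9–0–7–8–9, so G is not a forest; only forests have treewidth ≤ 1, hence tw(G) ≥ 2. Combining the bounds, tw(G) = 2.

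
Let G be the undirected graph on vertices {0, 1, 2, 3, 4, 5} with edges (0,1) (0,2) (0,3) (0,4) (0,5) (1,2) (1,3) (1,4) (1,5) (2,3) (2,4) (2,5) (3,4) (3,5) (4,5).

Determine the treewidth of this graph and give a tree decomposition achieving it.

Treewidth 5.
One such decomposition:
Bags: B1 = {0, 1, 2, 3, 4, 5}
Tree: (single bag)

With just one bag of size 6, the width is 6 − 1 = 5, so tw(G) ≤ 5. Conversely, {0, 1, 2, 3, 4, 5} is a clique of size 6, and the vertices of any clique must share a bag in every tree decomposition; so some bag has ≥ 6 vertices and tw(G) ≥ 5. The upper and lower bounds meet at 5, so that is the treewidth.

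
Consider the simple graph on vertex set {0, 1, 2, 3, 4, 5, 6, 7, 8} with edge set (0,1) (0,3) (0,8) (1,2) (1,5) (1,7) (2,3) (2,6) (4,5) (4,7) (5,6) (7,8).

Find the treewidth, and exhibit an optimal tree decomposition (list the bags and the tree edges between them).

The largest bag has 4 vertices, giving width 3; this decomposition certifies tw(G) ≤ 3. For the lower bound: the 4 vertex sets {2,3,6}, {5}, {1}, {0,4,7,8} are disjoint, each induces a connected subgraph, and every pair is joined by at least one edge of G. Contracting each set to a single vertex therefore yields K_{4} as a minor, and since treewidth is minor-monotone, tw(G) ≥ tw(K_{4}) = 3. Hence tw(G) = 3 exactly.

Treewidth 3.
One optimal decomposition is:
Bags: B1 = {2, 3, 5, 6}  B2 = {1, 2, 3, 5}  B3 = {0, 1, 3, 5}  B4 = {0, 1, 4, 5}  B5 = {0, 1, 4, 7}  B6 = {0, 4, 7, 8}
Tree: B1–B2, B2–B3, B3–B4, B4–B5, B5–B6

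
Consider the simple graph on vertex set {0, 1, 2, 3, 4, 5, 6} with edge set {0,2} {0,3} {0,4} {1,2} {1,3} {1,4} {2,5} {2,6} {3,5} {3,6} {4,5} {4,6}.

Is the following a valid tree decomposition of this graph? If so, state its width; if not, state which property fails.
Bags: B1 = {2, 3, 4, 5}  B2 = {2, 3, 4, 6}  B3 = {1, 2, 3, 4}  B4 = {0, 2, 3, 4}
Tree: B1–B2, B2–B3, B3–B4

Yes; width 3.

Vertex coverage: the bags together contain {0, 1, 2, 3, 4, 5, 6}, the full vertex set. Edge coverage: each edge of G has both endpoints in at least one bag. Running intersection: for every vertex, the bags containing it form a connected subtree. All three properties hold, so this is a valid tree decomposition of width max|bag| − 1 = 3, and hence tw(G) ≤ 3.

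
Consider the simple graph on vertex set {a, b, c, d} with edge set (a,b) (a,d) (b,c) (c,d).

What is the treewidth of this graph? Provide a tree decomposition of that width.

Treewidth 2.
One optimal decomposition is:
Bags: B1 = {a, c, d}  B2 = {a, b, c}
Tree: B1–B2

The largest bag has 3 vertices, giving width 2; this decomposition certifies tw(G) ≤ 2. The edges c–d–a–b–c form a cycle, so G is not a tree and its treewidth is at least 2. Therefore the treewidth is 2.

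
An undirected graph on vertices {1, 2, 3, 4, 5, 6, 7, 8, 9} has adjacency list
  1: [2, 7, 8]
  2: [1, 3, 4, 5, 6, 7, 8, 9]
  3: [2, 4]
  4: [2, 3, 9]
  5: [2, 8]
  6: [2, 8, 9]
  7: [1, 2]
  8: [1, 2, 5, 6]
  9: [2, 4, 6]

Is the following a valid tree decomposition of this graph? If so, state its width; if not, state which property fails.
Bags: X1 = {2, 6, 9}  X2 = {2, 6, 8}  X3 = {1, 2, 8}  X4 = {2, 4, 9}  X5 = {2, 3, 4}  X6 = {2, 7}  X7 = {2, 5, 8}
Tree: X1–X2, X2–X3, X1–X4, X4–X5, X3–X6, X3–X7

No — edge (1,7) lies in no bag.

A tree decomposition must satisfy three properties: every vertex lies in some bag; for every edge, both endpoints lie together in some bag; and for every vertex, the bags containing it form a connected subtree. Here edge (1,7) lies in no bag, so the decomposition is invalid.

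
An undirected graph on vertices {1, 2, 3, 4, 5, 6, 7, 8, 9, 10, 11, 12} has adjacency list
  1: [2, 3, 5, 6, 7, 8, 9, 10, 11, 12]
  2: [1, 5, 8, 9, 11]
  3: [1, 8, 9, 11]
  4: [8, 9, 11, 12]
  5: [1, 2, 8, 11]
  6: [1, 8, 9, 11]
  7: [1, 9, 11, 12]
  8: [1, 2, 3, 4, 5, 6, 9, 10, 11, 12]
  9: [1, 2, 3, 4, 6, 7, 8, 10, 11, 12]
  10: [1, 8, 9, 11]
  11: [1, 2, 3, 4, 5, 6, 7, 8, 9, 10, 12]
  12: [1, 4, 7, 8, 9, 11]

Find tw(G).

A width-4 tree decomposition is:
Bags: B1 = {1, 6, 8, 9, 11}  B2 = {1, 8, 9, 11, 12}  B3 = {1, 2, 8, 9, 11}  B4 = {4, 8, 9, 11, 12}  B5 = {1, 2, 5, 8, 11}  B6 = {1, 8, 9, 10, 11}  B7 = {1, 7, 9, 11, 12}  B8 = {1, 3, 8, 9, 11}
Tree: B1–B2, B1–B3, B2–B4, B3–B5, B3–B6, B2–B7, B3–B8
The largest bag has 5 vertices, giving width 4; this decomposition certifies tw(G) ≤ 4. Conversely, {1, 2, 8, 9, 11} is a clique of size 5, and the vertices of any clique must share a bag in every tree decomposition; so some bag has ≥ 5 vertices and tw(G) ≥ 4. The upper and lower bounds meet at 4, so that is the treewidth.

4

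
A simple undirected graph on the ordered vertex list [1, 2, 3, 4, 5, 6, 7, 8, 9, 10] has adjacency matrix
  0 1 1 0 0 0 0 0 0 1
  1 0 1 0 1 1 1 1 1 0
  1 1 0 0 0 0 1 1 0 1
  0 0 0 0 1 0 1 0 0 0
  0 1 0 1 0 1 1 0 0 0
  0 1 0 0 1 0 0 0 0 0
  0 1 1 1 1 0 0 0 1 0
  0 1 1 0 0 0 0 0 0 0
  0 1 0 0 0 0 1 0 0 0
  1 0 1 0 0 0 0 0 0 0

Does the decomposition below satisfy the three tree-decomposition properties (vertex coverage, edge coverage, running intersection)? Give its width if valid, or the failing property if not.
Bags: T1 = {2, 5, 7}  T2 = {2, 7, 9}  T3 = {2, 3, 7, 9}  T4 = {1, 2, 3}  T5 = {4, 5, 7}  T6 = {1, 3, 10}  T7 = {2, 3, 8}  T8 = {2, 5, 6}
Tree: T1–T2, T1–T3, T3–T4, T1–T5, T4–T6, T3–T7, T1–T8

No — bags containing vertex 9 are not connected in the tree.

A tree decomposition must satisfy three properties: every vertex lies in some bag; for every edge, both endpoints lie together in some bag; and for every vertex, the bags containing it form a connected subtree. Here bags containing vertex 9 are not connected in the tree, so the decomposition is invalid.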